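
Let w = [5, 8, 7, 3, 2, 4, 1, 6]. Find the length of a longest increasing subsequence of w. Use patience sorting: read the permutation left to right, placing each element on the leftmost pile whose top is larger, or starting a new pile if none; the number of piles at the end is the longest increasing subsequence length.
5: new pile. tops = [5]
8: new pile. tops = [5, 8]
7: onto pile 2 (replacing 8). tops = [5, 7]
3: onto pile 1 (replacing 5). tops = [3, 7]
2: onto pile 1 (replacing 3). tops = [2, 7]
4: onto pile 2 (replacing 7). tops = [2, 4]
1: onto pile 1 (replacing 2). tops = [1, 4]
6: new pile. tops = [1, 4, 6]

3 piles, so the longest increasing subsequence has length 3.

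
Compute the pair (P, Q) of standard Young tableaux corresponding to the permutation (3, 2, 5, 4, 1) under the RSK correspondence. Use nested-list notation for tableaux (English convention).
P = [[1, 4], [2, 5], [3]], Q = [[1, 3], [2, 4], [5]]

Insert each entry of the permutation into P by Schensted row insertion, recording in Q the position of each new cell.

Insert 3: appended to row 1. P = [[3]].
Insert 2: 2 bumps 3 from row 1; 3 starts row 2. P = [[2], [3]].
Insert 5: appended to row 1. P = [[2, 5], [3]].
Insert 4: 4 bumps 5 from row 1; 5 appends to row 2. P = [[2, 4], [3, 5]].
Insert 1: 1 bumps 2 from row 1; 2 bumps 3 from row 2; 3 starts row 3. P = [[1, 4], [2, 5], [3]].

So P = [[1, 4], [2, 5], [3]], Q = [[1, 3], [2, 4], [5]].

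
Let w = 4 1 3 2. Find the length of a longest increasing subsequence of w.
2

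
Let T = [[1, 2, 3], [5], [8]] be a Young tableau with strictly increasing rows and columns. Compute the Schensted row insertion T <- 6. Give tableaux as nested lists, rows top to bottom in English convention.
[[1, 2, 3, 6], [5], [8]]

6 is larger than every entry of row 1, so it is appended to row 1. The new tableau is [[1, 2, 3, 6], [5], [8]].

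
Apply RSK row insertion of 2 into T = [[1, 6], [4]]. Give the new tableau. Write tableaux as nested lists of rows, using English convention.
[[1, 2], [4, 6]]

In row 1, 2 replaces 6 (the leftmost entry greater than 2); 6 is bumped to row 2. 6 is appended to row 2. The new tableau is [[1, 2], [4, 6]].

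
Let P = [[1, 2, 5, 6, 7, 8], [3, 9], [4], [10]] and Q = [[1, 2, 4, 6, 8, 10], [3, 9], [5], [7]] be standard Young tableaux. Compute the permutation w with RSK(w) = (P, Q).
1 10 4 5 3 6 2 9 7 8

Reverse RSK: for i = n, n-1, ..., 1, locate i in Q, remove the corresponding corner cell from P, and reverse-bump its entry up through P; the value ejected from row 1 is w(i).

So w = 1 10 4 5 3 6 2 9 7 8.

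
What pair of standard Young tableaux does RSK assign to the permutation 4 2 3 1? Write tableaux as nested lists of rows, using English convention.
P = [[1, 3], [2], [4]], Q = [[1, 3], [2], [4]]

Insert each entry of the permutation into P by Schensted row insertion, recording in Q the position of each new cell.

After inserting 4: P = [[4]].
After inserting 2: P = [[2], [4]].
After inserting 3: P = [[2, 3], [4]].
After inserting 1: P = [[1, 3], [2], [4]].

So P = [[1, 3], [2], [4]], Q = [[1, 3], [2], [4]].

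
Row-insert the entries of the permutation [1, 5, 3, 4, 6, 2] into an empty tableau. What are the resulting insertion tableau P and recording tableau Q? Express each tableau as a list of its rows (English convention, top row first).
Insert each entry of the permutation into P by Schensted row insertion, recording in Q the position of each new cell.

After inserting 1: P = [[1]].
After inserting 5: P = [[1, 5]].
After inserting 3: P = [[1, 3], [5]].
After inserting 4: P = [[1, 3, 4], [5]].
After inserting 6: P = [[1, 3, 4, 6], [5]].
After inserting 2: P = [[1, 2, 4, 6], [3], [5]].

So P = [[1, 2, 4, 6], [3], [5]], Q = [[1, 2, 4, 5], [3], [6]].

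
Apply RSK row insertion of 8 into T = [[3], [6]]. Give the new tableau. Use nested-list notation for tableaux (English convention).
8 is larger than every entry of row 1, so it is appended to row 1. The new tableau is [[3, 8], [6]].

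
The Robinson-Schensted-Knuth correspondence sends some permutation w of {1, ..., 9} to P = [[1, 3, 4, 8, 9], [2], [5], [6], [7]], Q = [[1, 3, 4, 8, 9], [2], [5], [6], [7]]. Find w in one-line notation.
7 2 3 6 5 4 1 8 9

Reverse the RSK construction: for i from n down to 1, find the cell of Q containing i, remove the entry at that cell from P, and reverse-bump it up through P; the value ejected from row 1 is w(i).

Step i=9: Q has 9 at row 1, column 5; remove that cell from P, ejecting 9. So w(9) = 9. P is now [[1, 3, 4, 8], [2], [5], [6], [7]].
Step i=8: Q has 8 at row 1, column 4; remove that cell from P, ejecting 8. So w(8) = 8. P is now [[1, 3, 4], [2], [5], [6], [7]].
Step i=7: Q has 7 at row 5, column 1; remove 7 from row 5 of P and reverse-bump: 7 enters row 4 and ejects 6; 6 enters row 3 and ejects 5; 5 enters row 2 and ejects 2; 2 enters row 1 and ejects 1. So w(7) = 1. P is now [[2, 3, 4], [5], [6], [7]].
Step i=6: Q has 6 at row 4, column 1; remove 7 from row 4 of P and reverse-bump: 7 enters row 3 and ejects 6; 6 enters row 2 and ejects 5; 5 enters row 1 and ejects 4. So w(6) = 4. P is now [[2, 3, 5], [6], [7]].
Step i=5: Q has 5 at row 3, column 1; remove 7 from row 3 of P and reverse-bump: 7 enters row 2 and ejects 6; 6 enters row 1 and ejects 5. So w(5) = 5. P is now [[2, 3, 6], [7]].
Step i=4: Q has 4 at row 1, column 3; remove that cell from P, ejecting 6. So w(4) = 6. P is now [[2, 3], [7]].
Step i=3: Q has 3 at row 1, column 2; remove that cell from P, ejecting 3. So w(3) = 3. P is now [[2], [7]].
Step i=2: Q has 2 at row 2, column 1; remove 7 from row 2 of P and reverse-bump: 7 enters row 1 and ejects 2. So w(2) = 2. P is now [[7]].
Step i=1: Q has 1 at row 1, column 1; remove that cell from P, ejecting 7. So w(1) = 7. P is now [].

So w = 7 2 3 6 5 4 1 8 9.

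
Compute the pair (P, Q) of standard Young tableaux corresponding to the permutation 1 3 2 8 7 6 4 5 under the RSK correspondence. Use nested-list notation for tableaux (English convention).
P = [[1, 2, 4, 5], [3, 6], [7], [8]], Q = [[1, 2, 4, 8], [3, 5], [6], [7]]

Insert each entry of the permutation into P by Schensted row insertion, recording in Q the position of each new cell.

Insert 1: appended to row 1. P = [[1]], Q = [[1]].
Insert 3: appended to row 1. P = [[1, 3]], Q = [[1, 2]].
Insert 2: 2 bumps 3 from row 1; 3 starts row 2. P = [[1, 2], [3]], Q = [[1, 2], [3]].
Insert 8: appended to row 1. P = [[1, 2, 8], [3]], Q = [[1, 2, 4], [3]].
Insert 7: 7 bumps 8 from row 1; 8 appends to row 2. P = [[1, 2, 7], [3, 8]], Q = [[1, 2, 4], [3, 5]].
Insert 6: 6 bumps 7 from row 1; 7 bumps 8 from row 2; 8 starts row 3. P = [[1, 2, 6], [3, 7], [8]], Q = [[1, 2, 4], [3, 5], [6]].
Insert 4: 4 bumps 6 from row 1; 6 bumps 7 from row 2; 7 bumps 8 from row 3; 8 starts row 4. P = [[1, 2, 4], [3, 6], [7], [8]], Q = [[1, 2, 4], [3, 5], [6], [7]].
Insert 5: appended to row 1. P = [[1, 2, 4, 5], [3, 6], [7], [8]], Q = [[1, 2, 4, 8], [3, 5], [6], [7]].

So P = [[1, 2, 4, 5], [3, 6], [7], [8]], Q = [[1, 2, 4, 8], [3, 5], [6], [7]].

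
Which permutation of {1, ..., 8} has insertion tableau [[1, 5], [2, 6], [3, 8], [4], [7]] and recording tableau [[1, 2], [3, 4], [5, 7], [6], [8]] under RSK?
7 8 4 6 3 2 5 1

Reverse RSK: for i = n, n-1, ..., 1, locate i in Q, remove the corresponding corner cell from P, and reverse-bump its entry up through P; the value ejected from row 1 is w(i).

So w = 7 8 4 6 3 2 5 1.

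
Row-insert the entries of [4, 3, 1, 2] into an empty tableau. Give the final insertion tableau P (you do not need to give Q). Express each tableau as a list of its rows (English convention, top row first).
P = [[1, 2], [3], [4]]

Insert 4: appended to row 1. P = [[4]].
Insert 3: 3 bumps 4 from row 1; 4 starts row 2. P = [[3], [4]].
Insert 1: 1 bumps 3 from row 1; 3 bumps 4 from row 2; 4 starts row 3. P = [[1], [3], [4]].
Insert 2: appended to row 1. P = [[1, 2], [3], [4]].

So P = [[1, 2], [3], [4]].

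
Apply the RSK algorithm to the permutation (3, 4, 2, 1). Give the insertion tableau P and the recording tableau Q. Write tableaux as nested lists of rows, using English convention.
Insert each entry of the permutation into P by Schensted row insertion, recording in Q the position of each new cell.

Insert 3: appended to row 1. P = [[3]].
Insert 4: appended to row 1. P = [[3, 4]].
Insert 2: 2 bumps 3 from row 1; 3 starts row 2. P = [[2, 4], [3]].
Insert 1: 1 bumps 2 from row 1; 2 bumps 3 from row 2; 3 starts row 3. P = [[1, 4], [2], [3]].

So P = [[1, 4], [2], [3]], Q = [[1, 2], [3], [4]].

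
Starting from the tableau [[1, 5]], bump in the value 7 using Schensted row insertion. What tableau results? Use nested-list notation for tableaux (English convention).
7 is larger than every entry of row 1, so it is appended to row 1. The new tableau is [[1, 5, 7]].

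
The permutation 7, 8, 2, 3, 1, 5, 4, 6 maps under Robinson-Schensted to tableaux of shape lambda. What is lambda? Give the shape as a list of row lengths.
[4, 2, 2]

Row-insert each entry into an empty tableau.

After inserting 7: P = [[7]].
After inserting 8: P = [[7, 8]].
After inserting 2: P = [[2, 8], [7]].
After inserting 3: P = [[2, 3], [7, 8]].
After inserting 1: P = [[1, 3], [2, 8], [7]].
After inserting 5: P = [[1, 3, 5], [2, 8], [7]].
After inserting 4: P = [[1, 3, 4], [2, 5], [7, 8]].
After inserting 6: P = [[1, 3, 4, 6], [2, 5], [7, 8]].

The final insertion tableau P = [[1, 3, 4, 6], [2, 5], [7, 8]] has shape [4, 2, 2].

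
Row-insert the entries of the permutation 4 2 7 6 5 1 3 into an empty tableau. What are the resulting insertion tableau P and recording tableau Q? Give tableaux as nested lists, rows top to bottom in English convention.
Insert each entry of the permutation into P by Schensted row insertion, recording in Q the position of each new cell.

Insert 4: appended to row 1. P = [[4]], Q = [[1]].
Insert 2: 2 bumps 4 from row 1; 4 starts row 2. P = [[2], [4]], Q = [[1], [2]].
Insert 7: appended to row 1. P = [[2, 7], [4]], Q = [[1, 3], [2]].
Insert 6: 6 bumps 7 from row 1; 7 appends to row 2. P = [[2, 6], [4, 7]], Q = [[1, 3], [2, 4]].
Insert 5: 5 bumps 6 from row 1; 6 bumps 7 from row 2; 7 starts row 3. P = [[2, 5], [4, 6], [7]], Q = [[1, 3], [2, 4], [5]].
Insert 1: 1 bumps 2 from row 1; 2 bumps 4 from row 2; 4 bumps 7 from row 3; 7 starts row 4. P = [[1, 5], [2, 6], [4], [7]], Q = [[1, 3], [2, 4], [5], [6]].
Insert 3: 3 bumps 5 from row 1; 5 bumps 6 from row 2; 6 appends to row 3. P = [[1, 3], [2, 5], [4, 6], [7]], Q = [[1, 3], [2, 4], [5, 7], [6]].

So P = [[1, 3], [2, 5], [4, 6], [7]], Q = [[1, 3], [2, 4], [5, 7], [6]].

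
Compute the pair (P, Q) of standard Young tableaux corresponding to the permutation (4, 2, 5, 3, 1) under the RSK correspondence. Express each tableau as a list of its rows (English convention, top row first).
Insert each entry of the permutation into P by Schensted row insertion, recording in Q the position of each new cell.

Insert 4: appended to row 1. P = [[4]].
Insert 2: 2 bumps 4 from row 1; 4 starts row 2. P = [[2], [4]].
Insert 5: appended to row 1. P = [[2, 5], [4]].
Insert 3: 3 bumps 5 from row 1; 5 appends to row 2. P = [[2, 3], [4, 5]].
Insert 1: 1 bumps 2 from row 1; 2 bumps 4 from row 2; 4 starts row 3. P = [[1, 3], [2, 5], [4]].

So P = [[1, 3], [2, 5], [4]], Q = [[1, 3], [2, 4], [5]].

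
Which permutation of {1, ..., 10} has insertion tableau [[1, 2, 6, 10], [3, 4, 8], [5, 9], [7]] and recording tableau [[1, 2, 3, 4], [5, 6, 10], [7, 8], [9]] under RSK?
Reverse the RSK construction: for i from n down to 1, find the cell of Q containing i, remove the entry at that cell from P, and reverse-bump it up through P; the value ejected from row 1 is w(i).

Step i=10: Q has 10 at row 2, column 3; remove 8 from row 2 of P and reverse-bump: 8 enters row 1 and ejects 6. So w(10) = 6. P is now [[1, 2, 8, 10], [3, 4], [5, 9], [7]].
Step i=9: Q has 9 at row 4, column 1; remove 7 from row 4 of P and reverse-bump: 7 enters row 3 and ejects 5; 5 enters row 2 and ejects 4; 4 enters row 1 and ejects 2. So w(9) = 2. P is now [[1, 4, 8, 10], [3, 5], [7, 9]].
Step i=8: Q has 8 at row 3, column 2; remove 9 from row 3 of P and reverse-bump: 9 enters row 2 and ejects 5; 5 enters row 1 and ejects 4. So w(8) = 4. P is now [[1, 5, 8, 10], [3, 9], [7]].
Step i=7: Q has 7 at row 3, column 1; remove 7 from row 3 of P and reverse-bump: 7 enters row 2 and ejects 3; 3 enters row 1 and ejects 1. So w(7) = 1. P is now [[3, 5, 8, 10], [7, 9]].
Step i=6: Q has 6 at row 2, column 2; remove 9 from row 2 of P and reverse-bump: 9 enters row 1 and ejects 8. So w(6) = 8. P is now [[3, 5, 9, 10], [7]].
Step i=5: Q has 5 at row 2, column 1; remove 7 from row 2 of P and reverse-bump: 7 enters row 1 and ejects 5. So w(5) = 5. P is now [[3, 7, 9, 10]].
Step i=4: Q has 4 at row 1, column 4; remove that cell from P, ejecting 10. So w(4) = 10. P is now [[3, 7, 9]].
Step i=3: Q has 3 at row 1, column 3; remove that cell from P, ejecting 9. So w(3) = 9. P is now [[3, 7]].
Step i=2: Q has 2 at row 1, column 2; remove that cell from P, ejecting 7. So w(2) = 7. P is now [[3]].
Step i=1: Q has 1 at row 1, column 1; remove that cell from P, ejecting 3. So w(1) = 3. P is now [].

So w = 3 7 9 10 5 8 1 4 2 6.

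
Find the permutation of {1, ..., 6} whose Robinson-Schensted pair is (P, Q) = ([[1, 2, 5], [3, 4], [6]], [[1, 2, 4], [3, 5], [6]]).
3 4 1 6 5 2

Reverse the RSK construction: for i from n down to 1, find the cell of Q containing i, remove the entry at that cell from P, and reverse-bump it up through P; the value ejected from row 1 is w(i).

Step i=6: Q has 6 at row 3, column 1; remove 6 from row 3 of P and reverse-bump: 6 enters row 2 and ejects 4; 4 enters row 1 and ejects 2. So w(6) = 2. P is now [[1, 4, 5], [3, 6]].
Step i=5: Q has 5 at row 2, column 2; remove 6 from row 2 of P and reverse-bump: 6 enters row 1 and ejects 5. So w(5) = 5. P is now [[1, 4, 6], [3]].
Step i=4: Q has 4 at row 1, column 3; remove that cell from P, ejecting 6. So w(4) = 6. P is now [[1, 4], [3]].
Step i=3: Q has 3 at row 2, column 1; remove 3 from row 2 of P and reverse-bump: 3 enters row 1 and ejects 1. So w(3) = 1. P is now [[3, 4]].
Step i=2: Q has 2 at row 1, column 2; remove that cell from P, ejecting 4. So w(2) = 4. P is now [[3]].
Step i=1: Q has 1 at row 1, column 1; remove that cell from P, ejecting 3. So w(1) = 3. P is now [].

So w = 3 4 1 6 5 2.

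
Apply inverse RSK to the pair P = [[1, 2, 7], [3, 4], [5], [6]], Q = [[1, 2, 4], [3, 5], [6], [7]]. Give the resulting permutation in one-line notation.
Reverse the RSK construction: for i from n down to 1, find the cell of Q containing i, remove the entry at that cell from P, and reverse-bump it up through P; the value ejected from row 1 is w(i).

Step i=7: Q has 7 at row 4, column 1; remove 6 from row 4 of P and reverse-bump: 6 enters row 3 and ejects 5; 5 enters row 2 and ejects 4; 4 enters row 1 and ejects 2. So w(7) = 2. P is now [[1, 4, 7], [3, 5], [6]].
Step i=6: Q has 6 at row 3, column 1; remove 6 from row 3 of P and reverse-bump: 6 enters row 2 and ejects 5; 5 enters row 1 and ejects 4. So w(6) = 4. P is now [[1, 5, 7], [3, 6]].
Step i=5: Q has 5 at row 2, column 2; remove 6 from row 2 of P and reverse-bump: 6 enters row 1 and ejects 5. So w(5) = 5. P is now [[1, 6, 7], [3]].
Step i=4: Q has 4 at row 1, column 3; remove that cell from P, ejecting 7. So w(4) = 7. P is now [[1, 6], [3]].
Step i=3: Q has 3 at row 2, column 1; remove 3 from row 2 of P and reverse-bump: 3 enters row 1 and ejects 1. So w(3) = 1. P is now [[3, 6]].
Step i=2: Q has 2 at row 1, column 2; remove that cell from P, ejecting 6. So w(2) = 6. P is now [[3]].
Step i=1: Q has 1 at row 1, column 1; remove that cell from P, ejecting 3. So w(1) = 3. P is now [].

So w = 3 6 1 7 5 4 2.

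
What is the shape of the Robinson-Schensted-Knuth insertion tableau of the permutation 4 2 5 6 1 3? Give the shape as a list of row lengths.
[3, 2, 1]

Row-insert each entry into an empty tableau.

After inserting 4: P = [[4]].
After inserting 2: P = [[2], [4]].
After inserting 5: P = [[2, 5], [4]].
After inserting 6: P = [[2, 5, 6], [4]].
After inserting 1: P = [[1, 5, 6], [2], [4]].
After inserting 3: P = [[1, 3, 6], [2, 5], [4]].

The final insertion tableau P = [[1, 3, 6], [2, 5], [4]] has shape [3, 2, 1].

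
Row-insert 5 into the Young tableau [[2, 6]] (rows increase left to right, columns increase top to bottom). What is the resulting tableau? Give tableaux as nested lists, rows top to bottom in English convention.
[[2, 5], [6]]

In row 1, 5 replaces 6 (the leftmost entry greater than 5); 6 is bumped to row 2. 6 starts a new row 2. The new tableau is [[2, 5], [6]].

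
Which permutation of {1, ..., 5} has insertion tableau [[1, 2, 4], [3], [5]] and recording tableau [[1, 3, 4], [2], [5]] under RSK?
Reverse RSK: for i = n, n-1, ..., 1, locate i in Q, remove the corresponding corner cell from P, and reverse-bump its entry up through P; the value ejected from row 1 is w(i).

So w = 5 1 3 4 2.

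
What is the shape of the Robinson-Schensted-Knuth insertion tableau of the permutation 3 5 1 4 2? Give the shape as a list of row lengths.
Row-insert each entry into an empty tableau.

After inserting 3: P = [[3]].
After inserting 5: P = [[3, 5]].
After inserting 1: P = [[1, 5], [3]].
After inserting 4: P = [[1, 4], [3, 5]].
After inserting 2: P = [[1, 2], [3, 4], [5]].

The final insertion tableau P = [[1, 2], [3, 4], [5]] has shape [2, 2, 1].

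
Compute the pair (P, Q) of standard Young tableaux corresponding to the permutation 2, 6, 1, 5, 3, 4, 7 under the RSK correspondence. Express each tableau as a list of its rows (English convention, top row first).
P = [[1, 3, 4, 7], [2, 5], [6]], Q = [[1, 2, 6, 7], [3, 4], [5]]

Insert each entry of the permutation into P by Schensted row insertion, recording in Q the position of each new cell.

After inserting 2: P = [[2]].
After inserting 6: P = [[2, 6]].
After inserting 1: P = [[1, 6], [2]].
After inserting 5: P = [[1, 5], [2, 6]].
After inserting 3: P = [[1, 3], [2, 5], [6]].
After inserting 4: P = [[1, 3, 4], [2, 5], [6]].
After inserting 7: P = [[1, 3, 4, 7], [2, 5], [6]].

So P = [[1, 3, 4, 7], [2, 5], [6]], Q = [[1, 2, 6, 7], [3, 4], [5]].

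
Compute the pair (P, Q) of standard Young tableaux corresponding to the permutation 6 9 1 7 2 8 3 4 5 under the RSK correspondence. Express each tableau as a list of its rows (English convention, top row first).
P = [[1, 2, 3, 4, 5], [6, 7, 8], [9]], Q = [[1, 2, 6, 8, 9], [3, 4, 7], [5]]

Insert each entry of the permutation into P by Schensted row insertion, recording in Q the position of each new cell.

Insert 6: appended to row 1. P = [[6]].
Insert 9: appended to row 1. P = [[6, 9]].
Insert 1: 1 bumps 6 from row 1; 6 starts row 2. P = [[1, 9], [6]].
Insert 7: 7 bumps 9 from row 1; 9 appends to row 2. P = [[1, 7], [6, 9]].
Insert 2: 2 bumps 7 from row 1; 7 bumps 9 from row 2; 9 starts row 3. P = [[1, 2], [6, 7], [9]].
Insert 8: appended to row 1. P = [[1, 2, 8], [6, 7], [9]].
Insert 3: 3 bumps 8 from row 1; 8 appends to row 2. P = [[1, 2, 3], [6, 7, 8], [9]].
Insert 4: appended to row 1. P = [[1, 2, 3, 4], [6, 7, 8], [9]].
Insert 5: appended to row 1. P = [[1, 2, 3, 4, 5], [6, 7, 8], [9]].

So P = [[1, 2, 3, 4, 5], [6, 7, 8], [9]], Q = [[1, 2, 6, 8, 9], [3, 4, 7], [5]].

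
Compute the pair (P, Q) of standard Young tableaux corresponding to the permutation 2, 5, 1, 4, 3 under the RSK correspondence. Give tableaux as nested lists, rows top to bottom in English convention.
P = [[1, 3], [2, 4], [5]], Q = [[1, 2], [3, 4], [5]]

Insert each entry of the permutation into P by Schensted row insertion, recording in Q the position of each new cell.

After inserting 2: P = [[2]].
After inserting 5: P = [[2, 5]].
After inserting 1: P = [[1, 5], [2]].
After inserting 4: P = [[1, 4], [2, 5]].
After inserting 3: P = [[1, 3], [2, 4], [5]].

So P = [[1, 3], [2, 4], [5]], Q = [[1, 2], [3, 4], [5]].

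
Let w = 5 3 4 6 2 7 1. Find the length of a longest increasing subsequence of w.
4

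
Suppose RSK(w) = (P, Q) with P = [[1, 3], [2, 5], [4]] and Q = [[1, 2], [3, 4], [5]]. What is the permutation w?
4 5 2 3 1

Reverse RSK: for i = n, n-1, ..., 1, locate i in Q, remove the corresponding corner cell from P, and reverse-bump its entry up through P; the value ejected from row 1 is w(i).

So w = 4 5 2 3 1.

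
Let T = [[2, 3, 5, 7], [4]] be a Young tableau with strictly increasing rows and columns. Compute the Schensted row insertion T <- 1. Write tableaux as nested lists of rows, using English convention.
In row 1, 1 replaces 2 (the leftmost entry greater than 1); 2 is bumped to row 2. In row 2, 2 replaces 4 (the leftmost entry greater than 2); 4 is bumped to row 3. 4 starts a new row 3. The new tableau is [[1, 3, 5, 7], [2], [4]].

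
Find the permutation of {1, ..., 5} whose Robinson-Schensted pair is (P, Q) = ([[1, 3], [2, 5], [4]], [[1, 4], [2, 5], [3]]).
Reverse the RSK construction: for i from n down to 1, find the cell of Q containing i, remove the entry at that cell from P, and reverse-bump it up through P; the value ejected from row 1 is w(i).

Step i=5: Q has 5 at row 2, column 2; remove 5 from row 2 of P and reverse-bump: 5 enters row 1 and ejects 3. So w(5) = 3. P is now [[1, 5], [2], [4]].
Step i=4: Q has 4 at row 1, column 2; remove that cell from P, ejecting 5. So w(4) = 5. P is now [[1], [2], [4]].
Step i=3: Q has 3 at row 3, column 1; remove 4 from row 3 of P and reverse-bump: 4 enters row 2 and ejects 2; 2 enters row 1 and ejects 1. So w(3) = 1. P is now [[2], [4]].
Step i=2: Q has 2 at row 2, column 1; remove 4 from row 2 of P and reverse-bump: 4 enters row 1 and ejects 2. So w(2) = 2. P is now [[4]].
Step i=1: Q has 1 at row 1, column 1; remove that cell from P, ejecting 4. So w(1) = 4. P is now [].

So w = 4 2 1 5 3.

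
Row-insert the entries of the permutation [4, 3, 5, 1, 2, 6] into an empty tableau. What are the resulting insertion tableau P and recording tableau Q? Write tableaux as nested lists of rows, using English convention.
Insert each entry of the permutation into P by Schensted row insertion, recording in Q the position of each new cell.

After inserting 4: P = [[4]].
After inserting 3: P = [[3], [4]].
After inserting 5: P = [[3, 5], [4]].
After inserting 1: P = [[1, 5], [3], [4]].
After inserting 2: P = [[1, 2], [3, 5], [4]].
After inserting 6: P = [[1, 2, 6], [3, 5], [4]].

So P = [[1, 2, 6], [3, 5], [4]], Q = [[1, 3, 6], [2, 5], [4]].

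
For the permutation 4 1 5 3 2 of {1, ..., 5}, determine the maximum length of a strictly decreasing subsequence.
3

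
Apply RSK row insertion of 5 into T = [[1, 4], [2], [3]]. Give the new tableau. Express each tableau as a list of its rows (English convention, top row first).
[[1, 4, 5], [2], [3]]

5 is larger than every entry of row 1, so it is appended to row 1. The new tableau is [[1, 4, 5], [2], [3]].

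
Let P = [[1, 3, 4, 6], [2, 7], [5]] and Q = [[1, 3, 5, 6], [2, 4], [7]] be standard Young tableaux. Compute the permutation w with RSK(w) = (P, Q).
5 2 7 3 4 6 1

Reverse the RSK construction: for i from n down to 1, find the cell of Q containing i, remove the entry at that cell from P, and reverse-bump it up through P; the value ejected from row 1 is w(i).

Step i=7: Q has 7 at row 3, column 1; remove 5 from row 3 of P and reverse-bump: 5 enters row 2 and ejects 2; 2 enters row 1 and ejects 1. So w(7) = 1. P is now [[2, 3, 4, 6], [5, 7]].
Step i=6: Q has 6 at row 1, column 4; remove that cell from P, ejecting 6. So w(6) = 6. P is now [[2, 3, 4], [5, 7]].
Step i=5: Q has 5 at row 1, column 3; remove that cell from P, ejecting 4. So w(5) = 4. P is now [[2, 3], [5, 7]].
Step i=4: Q has 4 at row 2, column 2; remove 7 from row 2 of P and reverse-bump: 7 enters row 1 and ejects 3. So w(4) = 3. P is now [[2, 7], [5]].
Step i=3: Q has 3 at row 1, column 2; remove that cell from P, ejecting 7. So w(3) = 7. P is now [[2], [5]].
Step i=2: Q has 2 at row 2, column 1; remove 5 from row 2 of P and reverse-bump: 5 enters row 1 and ejects 2. So w(2) = 2. P is now [[5]].
Step i=1: Q has 1 at row 1, column 1; remove that cell from P, ejecting 5. So w(1) = 5. P is now [].

So w = 5 2 7 3 4 6 1.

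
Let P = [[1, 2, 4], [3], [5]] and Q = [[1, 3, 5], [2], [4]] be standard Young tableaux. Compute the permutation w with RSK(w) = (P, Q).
5 1 3 2 4

Reverse RSK: for i = n, n-1, ..., 1, locate i in Q, remove the corresponding corner cell from P, and reverse-bump its entry up through P; the value ejected from row 1 is w(i).

So w = 5 1 3 2 4.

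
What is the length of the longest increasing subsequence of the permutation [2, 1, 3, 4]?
3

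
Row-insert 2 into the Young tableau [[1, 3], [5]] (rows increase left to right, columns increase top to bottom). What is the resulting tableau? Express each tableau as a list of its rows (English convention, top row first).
In row 1, 2 replaces 3 (the leftmost entry greater than 2); 3 is bumped to row 2. In row 2, 3 replaces 5 (the leftmost entry greater than 3); 5 is bumped to row 3. 5 starts a new row 3. The new tableau is [[1, 2], [3], [5]].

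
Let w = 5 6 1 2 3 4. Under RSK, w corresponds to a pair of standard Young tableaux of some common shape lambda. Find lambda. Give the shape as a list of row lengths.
Row-insert each entry into an empty tableau.

After inserting 5: P = [[5]].
After inserting 6: P = [[5, 6]].
After inserting 1: P = [[1, 6], [5]].
After inserting 2: P = [[1, 2], [5, 6]].
After inserting 3: P = [[1, 2, 3], [5, 6]].
After inserting 4: P = [[1, 2, 3, 4], [5, 6]].

The final insertion tableau P = [[1, 2, 3, 4], [5, 6]] has shape [4, 2].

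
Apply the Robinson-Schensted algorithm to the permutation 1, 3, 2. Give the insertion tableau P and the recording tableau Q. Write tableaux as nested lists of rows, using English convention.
Insert each entry of the permutation into P by Schensted row insertion, recording in Q the position of each new cell.

After inserting 1: P = [[1]].
After inserting 3: P = [[1, 3]].
After inserting 2: P = [[1, 2], [3]].

So P = [[1, 2], [3]], Q = [[1, 2], [3]].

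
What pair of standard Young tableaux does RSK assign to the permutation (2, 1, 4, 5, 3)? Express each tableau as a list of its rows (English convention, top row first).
P = [[1, 3, 5], [2, 4]], Q = [[1, 3, 4], [2, 5]]

Insert each entry of the permutation into P by Schensted row insertion, recording in Q the position of each new cell.

Insert 2: appended to row 1. P = [[2]].
Insert 1: 1 bumps 2 from row 1; 2 starts row 2. P = [[1], [2]].
Insert 4: appended to row 1. P = [[1, 4], [2]].
Insert 5: appended to row 1. P = [[1, 4, 5], [2]].
Insert 3: 3 bumps 4 from row 1; 4 appends to row 2. P = [[1, 3, 5], [2, 4]].

So P = [[1, 3, 5], [2, 4]], Q = [[1, 3, 4], [2, 5]].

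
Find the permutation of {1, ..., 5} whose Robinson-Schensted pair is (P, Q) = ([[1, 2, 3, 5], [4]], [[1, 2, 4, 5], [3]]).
Reverse the RSK construction: for i from n down to 1, find the cell of Q containing i, remove the entry at that cell from P, and reverse-bump it up through P; the value ejected from row 1 is w(i).

Step i=5: Q has 5 at row 1, column 4; remove that cell from P, ejecting 5. So w(5) = 5. P is now [[1, 2, 3], [4]].
Step i=4: Q has 4 at row 1, column 3; remove that cell from P, ejecting 3. So w(4) = 3. P is now [[1, 2], [4]].
Step i=3: Q has 3 at row 2, column 1; remove 4 from row 2 of P and reverse-bump: 4 enters row 1 and ejects 2. So w(3) = 2. P is now [[1, 4]].
Step i=2: Q has 2 at row 1, column 2; remove that cell from P, ejecting 4. So w(2) = 4. P is now [[1]].
Step i=1: Q has 1 at row 1, column 1; remove that cell from P, ejecting 1. So w(1) = 1. P is now [].

So w = 1 4 2 3 5.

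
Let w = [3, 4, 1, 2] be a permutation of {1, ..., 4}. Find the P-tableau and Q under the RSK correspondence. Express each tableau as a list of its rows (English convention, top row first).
P = [[1, 2], [3, 4]], Q = [[1, 2], [3, 4]]

Insert each entry of the permutation into P by Schensted row insertion, recording in Q the position of each new cell.

Insert 3: appended to row 1. P = [[3]], Q = [[1]].
Insert 4: appended to row 1. P = [[3, 4]], Q = [[1, 2]].
Insert 1: 1 bumps 3 from row 1; 3 starts row 2. P = [[1, 4], [3]], Q = [[1, 2], [3]].
Insert 2: 2 bumps 4 from row 1; 4 appends to row 2. P = [[1, 2], [3, 4]], Q = [[1, 2], [3, 4]].

So P = [[1, 2], [3, 4]], Q = [[1, 2], [3, 4]].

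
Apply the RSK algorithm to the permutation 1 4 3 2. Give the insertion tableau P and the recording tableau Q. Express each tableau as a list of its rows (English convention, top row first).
Insert each entry of the permutation into P by Schensted row insertion, recording in Q the position of each new cell.

Insert 1: appended to row 1. P = [[1]].
Insert 4: appended to row 1. P = [[1, 4]].
Insert 3: 3 bumps 4 from row 1; 4 starts row 2. P = [[1, 3], [4]].
Insert 2: 2 bumps 3 from row 1; 3 bumps 4 from row 2; 4 starts row 3. P = [[1, 2], [3], [4]].

So P = [[1, 2], [3], [4]], Q = [[1, 2], [3], [4]].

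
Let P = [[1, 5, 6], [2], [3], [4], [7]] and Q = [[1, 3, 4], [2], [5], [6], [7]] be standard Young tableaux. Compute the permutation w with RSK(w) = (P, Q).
7 4 5 6 3 2 1

Reverse RSK: for i = n, n-1, ..., 1, locate i in Q, remove the corresponding corner cell from P, and reverse-bump its entry up through P; the value ejected from row 1 is w(i).

So w = 7 4 5 6 3 2 1.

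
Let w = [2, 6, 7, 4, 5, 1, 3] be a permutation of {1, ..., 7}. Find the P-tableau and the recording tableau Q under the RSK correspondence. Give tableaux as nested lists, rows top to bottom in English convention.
P = [[1, 3, 5], [2, 4], [6, 7]], Q = [[1, 2, 3], [4, 5], [6, 7]]

Insert each entry of the permutation into P by Schensted row insertion, recording in Q the position of each new cell.

Insert 2: appended to row 1. P = [[2]].
Insert 6: appended to row 1. P = [[2, 6]].
Insert 7: appended to row 1. P = [[2, 6, 7]].
Insert 4: 4 bumps 6 from row 1; 6 starts row 2. P = [[2, 4, 7], [6]].
Insert 5: 5 bumps 7 from row 1; 7 appends to row 2. P = [[2, 4, 5], [6, 7]].
Insert 1: 1 bumps 2 from row 1; 2 bumps 6 from row 2; 6 starts row 3. P = [[1, 4, 5], [2, 7], [6]].
Insert 3: 3 bumps 4 from row 1; 4 bumps 7 from row 2; 7 appends to row 3. P = [[1, 3, 5], [2, 4], [6, 7]].

So P = [[1, 3, 5], [2, 4], [6, 7]], Q = [[1, 2, 3], [4, 5], [6, 7]].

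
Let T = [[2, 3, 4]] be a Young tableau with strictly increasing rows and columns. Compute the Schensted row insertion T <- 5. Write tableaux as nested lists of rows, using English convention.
[[2, 3, 4, 5]]

5 is larger than every entry of row 1, so it is appended to row 1. The new tableau is [[2, 3, 4, 5]].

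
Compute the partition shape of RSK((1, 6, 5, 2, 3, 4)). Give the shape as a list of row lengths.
Row-insert each entry into an empty tableau.

After inserting 1: P = [[1]].
After inserting 6: P = [[1, 6]].
After inserting 5: P = [[1, 5], [6]].
After inserting 2: P = [[1, 2], [5], [6]].
After inserting 3: P = [[1, 2, 3], [5], [6]].
After inserting 4: P = [[1, 2, 3, 4], [5], [6]].

The final insertion tableau P = [[1, 2, 3, 4], [5], [6]] has shape [4, 1, 1].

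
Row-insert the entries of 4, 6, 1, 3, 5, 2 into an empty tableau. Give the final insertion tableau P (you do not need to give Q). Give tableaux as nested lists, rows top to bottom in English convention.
P = [[1, 2, 5], [3, 6], [4]]

Insert 4: appended to row 1. P = [[4]].
Insert 6: appended to row 1. P = [[4, 6]].
Insert 1: 1 bumps 4 from row 1; 4 starts row 2. P = [[1, 6], [4]].
Insert 3: 3 bumps 6 from row 1; 6 appends to row 2. P = [[1, 3], [4, 6]].
Insert 5: appended to row 1. P = [[1, 3, 5], [4, 6]].
Insert 2: 2 bumps 3 from row 1; 3 bumps 4 from row 2; 4 starts row 3. P = [[1, 2, 5], [3, 6], [4]].

So P = [[1, 2, 5], [3, 6], [4]].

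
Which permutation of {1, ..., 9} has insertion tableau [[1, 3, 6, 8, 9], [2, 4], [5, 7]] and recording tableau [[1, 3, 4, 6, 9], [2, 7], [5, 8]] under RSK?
Reverse RSK: for i = n, n-1, ..., 1, locate i in Q, remove the corresponding corner cell from P, and reverse-bump its entry up through P; the value ejected from row 1 is w(i).

So w = 5 2 4 7 1 8 6 3 9.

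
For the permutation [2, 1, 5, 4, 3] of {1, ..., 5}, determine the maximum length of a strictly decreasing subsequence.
3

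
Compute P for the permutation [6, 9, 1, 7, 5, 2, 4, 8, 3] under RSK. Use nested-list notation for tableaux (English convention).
P = [[1, 2, 3, 8], [4, 7], [5], [6], [9]]

Insert 6: appended to row 1. P = [[6]].
Insert 9: appended to row 1. P = [[6, 9]].
Insert 1: 1 bumps 6 from row 1; 6 starts row 2. P = [[1, 9], [6]].
Insert 7: 7 bumps 9 from row 1; 9 appends to row 2. P = [[1, 7], [6, 9]].
Insert 5: 5 bumps 7 from row 1; 7 bumps 9 from row 2; 9 starts row 3. P = [[1, 5], [6, 7], [9]].
Insert 2: 2 bumps 5 from row 1; 5 bumps 6 from row 2; 6 bumps 9 from row 3; 9 starts row 4. P = [[1, 2], [5, 7], [6], [9]].
Insert 4: appended to row 1. P = [[1, 2, 4], [5, 7], [6], [9]].
Insert 8: appended to row 1. P = [[1, 2, 4, 8], [5, 7], [6], [9]].
Insert 3: 3 bumps 4 from row 1; 4 bumps 5 from row 2; 5 bumps 6 from row 3; 6 bumps 9 from row 4; 9 starts row 5. P = [[1, 2, 3, 8], [4, 7], [5], [6], [9]].

So P = [[1, 2, 3, 8], [4, 7], [5], [6], [9]].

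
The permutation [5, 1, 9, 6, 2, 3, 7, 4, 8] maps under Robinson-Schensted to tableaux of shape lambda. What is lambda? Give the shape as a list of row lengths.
[5, 3, 1]

RSK row insertion gives P = [[1, 2, 3, 4, 8], [5, 6, 7], [9]], which has shape [5, 3, 1].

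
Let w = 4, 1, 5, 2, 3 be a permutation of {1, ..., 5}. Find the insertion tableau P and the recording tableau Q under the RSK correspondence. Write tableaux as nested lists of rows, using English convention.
Insert each entry of the permutation into P by Schensted row insertion, recording in Q the position of each new cell.

Insert 4: appended to row 1. P = [[4]].
Insert 1: 1 bumps 4 from row 1; 4 starts row 2. P = [[1], [4]].
Insert 5: appended to row 1. P = [[1, 5], [4]].
Insert 2: 2 bumps 5 from row 1; 5 appends to row 2. P = [[1, 2], [4, 5]].
Insert 3: appended to row 1. P = [[1, 2, 3], [4, 5]].

So P = [[1, 2, 3], [4, 5]], Q = [[1, 3, 5], [2, 4]].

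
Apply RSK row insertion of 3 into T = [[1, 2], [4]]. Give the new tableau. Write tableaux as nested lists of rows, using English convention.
3 is larger than every entry of row 1, so it is appended to row 1. The new tableau is [[1, 2, 3], [4]].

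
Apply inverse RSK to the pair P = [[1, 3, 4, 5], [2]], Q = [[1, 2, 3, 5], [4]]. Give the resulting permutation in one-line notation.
2 3 4 1 5

Reverse the RSK construction: for i from n down to 1, find the cell of Q containing i, remove the entry at that cell from P, and reverse-bump it up through P; the value ejected from row 1 is w(i).

Step i=5: Q has 5 at row 1, column 4; remove that cell from P, ejecting 5. So w(5) = 5. P is now [[1, 3, 4], [2]].
Step i=4: Q has 4 at row 2, column 1; remove 2 from row 2 of P and reverse-bump: 2 enters row 1 and ejects 1. So w(4) = 1. P is now [[2, 3, 4]].
Step i=3: Q has 3 at row 1, column 3; remove that cell from P, ejecting 4. So w(3) = 4. P is now [[2, 3]].
Step i=2: Q has 2 at row 1, column 2; remove that cell from P, ejecting 3. So w(2) = 3. P is now [[2]].
Step i=1: Q has 1 at row 1, column 1; remove that cell from P, ejecting 2. So w(1) = 2. P is now [].

So w = 2 3 4 1 5.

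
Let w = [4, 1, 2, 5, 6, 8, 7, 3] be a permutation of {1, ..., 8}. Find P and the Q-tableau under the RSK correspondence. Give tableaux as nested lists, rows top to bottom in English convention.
Insert each entry of the permutation into P by Schensted row insertion, recording in Q the position of each new cell.

Insert 4: appended to row 1. P = [[4]].
Insert 1: 1 bumps 4 from row 1; 4 starts row 2. P = [[1], [4]].
Insert 2: appended to row 1. P = [[1, 2], [4]].
Insert 5: appended to row 1. P = [[1, 2, 5], [4]].
Insert 6: appended to row 1. P = [[1, 2, 5, 6], [4]].
Insert 8: appended to row 1. P = [[1, 2, 5, 6, 8], [4]].
Insert 7: 7 bumps 8 from row 1; 8 appends to row 2. P = [[1, 2, 5, 6, 7], [4, 8]].
Insert 3: 3 bumps 5 from row 1; 5 bumps 8 from row 2; 8 starts row 3. P = [[1, 2, 3, 6, 7], [4, 5], [8]].

So P = [[1, 2, 3, 6, 7], [4, 5], [8]], Q = [[1, 3, 4, 5, 6], [2, 7], [8]].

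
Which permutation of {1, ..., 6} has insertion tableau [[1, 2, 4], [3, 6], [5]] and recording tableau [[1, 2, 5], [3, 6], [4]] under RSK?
Reverse the RSK construction: for i from n down to 1, find the cell of Q containing i, remove the entry at that cell from P, and reverse-bump it up through P; the value ejected from row 1 is w(i).

Step i=6: Q has 6 at row 2, column 2; remove 6 from row 2 of P and reverse-bump: 6 enters row 1 and ejects 4. So w(6) = 4. P is now [[1, 2, 6], [3], [5]].
Step i=5: Q has 5 at row 1, column 3; remove that cell from P, ejecting 6. So w(5) = 6. P is now [[1, 2], [3], [5]].
Step i=4: Q has 4 at row 3, column 1; remove 5 from row 3 of P and reverse-bump: 5 enters row 2 and ejects 3; 3 enters row 1 and ejects 2. So w(4) = 2. P is now [[1, 3], [5]].
Step i=3: Q has 3 at row 2, column 1; remove 5 from row 2 of P and reverse-bump: 5 enters row 1 and ejects 3. So w(3) = 3. P is now [[1, 5]].
Step i=2: Q has 2 at row 1, column 2; remove that cell from P, ejecting 5. So w(2) = 5. P is now [[1]].
Step i=1: Q has 1 at row 1, column 1; remove that cell from P, ejecting 1. So w(1) = 1. P is now [].

So w = 1 5 3 2 6 4.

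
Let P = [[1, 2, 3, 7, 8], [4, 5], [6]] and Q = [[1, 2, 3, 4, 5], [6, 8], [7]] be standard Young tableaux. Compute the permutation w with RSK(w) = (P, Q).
Reverse the RSK construction: for i from n down to 1, find the cell of Q containing i, remove the entry at that cell from P, and reverse-bump it up through P; the value ejected from row 1 is w(i).

Step i=8: Q has 8 at row 2, column 2; remove 5 from row 2 of P and reverse-bump: 5 enters row 1 and ejects 3. So w(8) = 3. P is now [[1, 2, 5, 7, 8], [4], [6]].
Step i=7: Q has 7 at row 3, column 1; remove 6 from row 3 of P and reverse-bump: 6 enters row 2 and ejects 4; 4 enters row 1 and ejects 2. So w(7) = 2. P is now [[1, 4, 5, 7, 8], [6]].
Step i=6: Q has 6 at row 2, column 1; remove 6 from row 2 of P and reverse-bump: 6 enters row 1 and ejects 5. So w(6) = 5. P is now [[1, 4, 6, 7, 8]].
Step i=5: Q has 5 at row 1, column 5; remove that cell from P, ejecting 8. So w(5) = 8. P is now [[1, 4, 6, 7]].
Step i=4: Q has 4 at row 1, column 4; remove that cell from P, ejecting 7. So w(4) = 7. P is now [[1, 4, 6]].
Step i=3: Q has 3 at row 1, column 3; remove that cell from P, ejecting 6. So w(3) = 6. P is now [[1, 4]].
Step i=2: Q has 2 at row 1, column 2; remove that cell from P, ejecting 4. So w(2) = 4. P is now [[1]].
Step i=1: Q has 1 at row 1, column 1; remove that cell from P, ejecting 1. So w(1) = 1. P is now [].

So w = 1 4 6 7 8 5 2 3.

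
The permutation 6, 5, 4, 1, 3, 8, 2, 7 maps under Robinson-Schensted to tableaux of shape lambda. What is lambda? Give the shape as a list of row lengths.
Row-insert each entry into an empty tableau.

After inserting 6: P = [[6]].
After inserting 5: P = [[5], [6]].
After inserting 4: P = [[4], [5], [6]].
After inserting 1: P = [[1], [4], [5], [6]].
After inserting 3: P = [[1, 3], [4], [5], [6]].
After inserting 8: P = [[1, 3, 8], [4], [5], [6]].
After inserting 2: P = [[1, 2, 8], [3], [4], [5], [6]].
After inserting 7: P = [[1, 2, 7], [3, 8], [4], [5], [6]].

The final insertion tableau P = [[1, 2, 7], [3, 8], [4], [5], [6]] has shape [3, 2, 1, 1, 1].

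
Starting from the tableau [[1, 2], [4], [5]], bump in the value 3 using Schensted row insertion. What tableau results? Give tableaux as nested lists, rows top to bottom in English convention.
3 is larger than every entry of row 1, so it is appended to row 1. The new tableau is [[1, 2, 3], [4], [5]].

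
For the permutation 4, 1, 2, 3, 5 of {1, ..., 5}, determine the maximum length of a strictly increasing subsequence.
4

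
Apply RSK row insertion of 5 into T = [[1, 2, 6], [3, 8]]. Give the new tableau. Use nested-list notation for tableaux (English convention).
[[1, 2, 5], [3, 6], [8]]

In row 1, 5 replaces 6 (the leftmost entry greater than 5); 6 is bumped to row 2. In row 2, 6 replaces 8 (the leftmost entry greater than 6); 8 is bumped to row 3. 8 starts a new row 3. The new tableau is [[1, 2, 5], [3, 6], [8]].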